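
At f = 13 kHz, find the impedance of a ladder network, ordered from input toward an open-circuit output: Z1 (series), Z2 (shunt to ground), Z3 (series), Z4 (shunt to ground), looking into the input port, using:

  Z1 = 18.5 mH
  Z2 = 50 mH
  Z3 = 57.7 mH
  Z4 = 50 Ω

Step 1 — Angular frequency: ω = 2π·f = 2π·1.3e+04 = 8.168e+04 rad/s.
Step 2 — Component impedances:
  Z1: Z = jωL = j·8.168e+04·0.0185 = 0 + j1511 Ω
  Z2: Z = jωL = j·8.168e+04·0.05 = 0 + j4084 Ω
  Z3: Z = jωL = j·8.168e+04·0.0577 = 0 + j4713 Ω
  Z4: Z = R = 50 Ω
Step 3 — Ladder network (open output): work backward from the far end, alternating series and parallel combinations. Z_in = 10.78 + j3699 Ω = 3699∠89.8° Ω.

Z = 10.78 + j3699 Ω = 3699∠89.8° Ω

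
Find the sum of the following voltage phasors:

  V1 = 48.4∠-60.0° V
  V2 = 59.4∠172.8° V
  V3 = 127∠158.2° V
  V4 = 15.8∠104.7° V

Step 1 — Convert each phasor to rectangular form:
  V1 = 48.4·(cos(-60.0°) + j·sin(-60.0°)) = 24.2 - j41.92 V
  V2 = 59.4·(cos(172.8°) + j·sin(172.8°)) = -58.93 + j7.445 V
  V3 = 127·(cos(158.2°) + j·sin(158.2°)) = -117.9 + j47.16 V
  V4 = 15.8·(cos(104.7°) + j·sin(104.7°)) = -4.009 + j15.28 V
Step 2 — Sum components: V_total = -156.7 + j27.98 V.
Step 3 — Convert to polar: |V_total| = 159.1 V, ∠V_total = 169.9°.

V_total = 159.1∠169.9° V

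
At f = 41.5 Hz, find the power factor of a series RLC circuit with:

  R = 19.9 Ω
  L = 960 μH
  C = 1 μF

Step 1 — Angular frequency: ω = 2π·f = 2π·41.5 = 260.8 rad/s.
Step 2 — Component impedances:
  R: Z = R = 19.9 Ω
  L: Z = jωL = j·260.8·0.00096 = 0 + j0.2503 Ω
  C: Z = 1/(jωC) = -j/(ω·C) = 0 - j3835 Ω
Step 3 — Series combination: Z_total = R + L + C = 19.9 - j3835 Ω = 3835∠-89.7° Ω.
Step 4 — Power factor: PF = cos(φ) = Re(Z)/|Z| = 19.9/3835 = 0.005189.
Step 5 — Type: Im(Z) = -3835 ⇒ leading (phase φ = -89.7°).

PF = 0.005189 (leading, φ = -89.7°)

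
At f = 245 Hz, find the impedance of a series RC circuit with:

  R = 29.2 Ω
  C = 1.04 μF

Step 1 — Angular frequency: ω = 2π·f = 2π·245 = 1539 rad/s.
Step 2 — Component impedances:
  R: Z = R = 29.2 Ω
  C: Z = 1/(jωC) = -j/(ω·C) = 0 - j624.6 Ω
Step 3 — Series combination: Z_total = R + C = 29.2 - j624.6 Ω = 625.3∠-87.3° Ω.

Z = 29.2 - j624.6 Ω = 625.3∠-87.3° Ω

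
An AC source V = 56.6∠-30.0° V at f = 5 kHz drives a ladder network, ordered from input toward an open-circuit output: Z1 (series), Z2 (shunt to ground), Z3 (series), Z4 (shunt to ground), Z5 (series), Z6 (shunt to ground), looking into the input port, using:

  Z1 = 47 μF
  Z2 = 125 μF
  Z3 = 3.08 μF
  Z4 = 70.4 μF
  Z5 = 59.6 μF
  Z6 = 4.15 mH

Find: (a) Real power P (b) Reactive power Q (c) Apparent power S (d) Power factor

Step 1 — Angular frequency: ω = 2π·f = 2π·5000 = 3.142e+04 rad/s.
Step 2 — Component impedances:
  Z1: Z = 1/(jωC) = -j/(ω·C) = 0 - j0.6773 Ω
  Z2: Z = 1/(jωC) = -j/(ω·C) = 0 - j0.2546 Ω
  Z3: Z = 1/(jωC) = -j/(ω·C) = 0 - j10.33 Ω
  Z4: Z = 1/(jωC) = -j/(ω·C) = 0 - j0.4521 Ω
  Z5: Z = 1/(jωC) = -j/(ω·C) = 0 - j0.5341 Ω
  Z6: Z = jωL = j·3.142e+04·0.00415 = 0 + j130.4 Ω
Step 3 — Ladder network (open output): work backward from the far end, alternating series and parallel combinations. Z_in = 0 - j0.926 Ω = 0.926∠-90.0° Ω.
Step 4 — Source phasor: V = 56.6∠-30.0° V = 49.02 - j28.3 V.
Step 5 — Current: I = V / Z = 30.56 + j52.93 A = 61.12∠60.0° A.
Step 6 — Complex power: S = V·I* = 0 - j3459 VA.
Step 7 — Real power: P = Re(S) = 0 W.
Step 8 — Reactive power: Q = Im(S) = -3459 VAR.
Step 9 — Apparent power: |S| = 3459 VA.
Step 10 — Power factor: PF = P/|S| = 0 (leading).

(a) P = 0 W  (b) Q = -3459 VAR  (c) S = 3459 VA  (d) PF = 0 (leading)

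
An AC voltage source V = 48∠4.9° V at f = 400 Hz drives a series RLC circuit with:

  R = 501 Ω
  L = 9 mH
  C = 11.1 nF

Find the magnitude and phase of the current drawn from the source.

Step 1 — Angular frequency: ω = 2π·f = 2π·400 = 2513 rad/s.
Step 2 — Component impedances:
  R: Z = R = 501 Ω
  L: Z = jωL = j·2513·0.009 = 0 + j22.62 Ω
  C: Z = 1/(jωC) = -j/(ω·C) = 0 - j3.585e+04 Ω
Step 3 — Series combination: Z_total = R + L + C = 501 - j3.582e+04 Ω = 3.583e+04∠-89.2° Ω.
Step 4 — Source phasor: V = 48∠4.9° V = 47.82 + j4.1 V.
Step 5 — Ohm's law: I = V / Z_total = (47.82 + j4.1) / (501 - j3.582e+04) = -9.576e-05 + j0.001336 A.
Step 6 — Convert to polar: |I| = 0.00134 A, ∠I = 94.1°.

I = 0.00134∠94.1° A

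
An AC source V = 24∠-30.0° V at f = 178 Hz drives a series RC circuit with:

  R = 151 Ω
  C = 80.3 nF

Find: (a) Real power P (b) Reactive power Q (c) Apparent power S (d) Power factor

Step 1 — Angular frequency: ω = 2π·f = 2π·178 = 1118 rad/s.
Step 2 — Component impedances:
  R: Z = R = 151 Ω
  C: Z = 1/(jωC) = -j/(ω·C) = 0 - j1.113e+04 Ω
Step 3 — Series combination: Z_total = R + C = 151 - j1.113e+04 Ω = 1.114e+04∠-89.2° Ω.
Step 4 — Source phasor: V = 24∠-30.0° V = 20.78 - j12 V.
Step 5 — Current: I = V / Z = 0.001103 + j0.001852 A = 0.002155∠59.2° A.
Step 6 — Complex power: S = V·I* = 0.0007014 - j0.05172 VA.
Step 7 — Real power: P = Re(S) = 0.0007014 W.
Step 8 — Reactive power: Q = Im(S) = -0.05172 VAR.
Step 9 — Apparent power: |S| = 0.05172 VA.
Step 10 — Power factor: PF = P/|S| = 0.01356 (leading).

(a) P = 0.0007014 W  (b) Q = -0.05172 VAR  (c) S = 0.05172 VA  (d) PF = 0.01356 (leading)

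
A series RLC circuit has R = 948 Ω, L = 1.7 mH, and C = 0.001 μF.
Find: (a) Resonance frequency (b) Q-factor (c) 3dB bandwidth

Step 1 — Resonance condition Im(Z)=0 gives ω₀ = 1/√(LC).
Step 2 — ω₀ = 1/√(0.0017·1e-09) = 7.67e+05 rad/s.
Step 3 — f₀ = ω₀/(2π) = 1.221e+05 Hz.
Step 4 — Series Q: Q = ω₀L/R = 7.67e+05·0.0017/948 = 1.375.
Step 5 — 3dB bandwidth: Δω = ω₀/Q = 5.576e+05 rad/s; BW = Δω/(2π) = 8.875e+04 Hz.

(a) f₀ = 1.221e+05 Hz  (b) Q = 1.375  (c) BW = 8.875e+04 Hz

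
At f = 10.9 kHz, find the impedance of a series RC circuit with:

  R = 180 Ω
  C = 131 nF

Step 1 — Angular frequency: ω = 2π·f = 2π·1.09e+04 = 6.849e+04 rad/s.
Step 2 — Component impedances:
  R: Z = R = 180 Ω
  C: Z = 1/(jωC) = -j/(ω·C) = 0 - j111.5 Ω
Step 3 — Series combination: Z_total = R + C = 180 - j111.5 Ω = 211.7∠-31.8° Ω.

Z = 180 - j111.5 Ω = 211.7∠-31.8° Ω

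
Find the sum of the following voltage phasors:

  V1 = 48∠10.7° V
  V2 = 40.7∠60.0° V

Step 1 — Convert each phasor to rectangular form:
  V1 = 48·(cos(10.7°) + j·sin(10.7°)) = 47.17 + j8.912 V
  V2 = 40.7·(cos(60.0°) + j·sin(60.0°)) = 20.35 + j35.25 V
Step 2 — Sum components: V_total = 67.52 + j44.16 V.
Step 3 — Convert to polar: |V_total| = 80.67 V, ∠V_total = 33.2°.

V_total = 80.67∠33.2° V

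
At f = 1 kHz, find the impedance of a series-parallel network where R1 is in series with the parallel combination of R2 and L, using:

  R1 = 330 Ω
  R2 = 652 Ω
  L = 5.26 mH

Step 1 — Angular frequency: ω = 2π·f = 2π·1000 = 6283 rad/s.
Step 2 — Component impedances:
  R1: Z = R = 330 Ω
  R2: Z = R = 652 Ω
  L: Z = jωL = j·6283·0.00526 = 0 + j33.05 Ω
Step 3 — Parallel branch: R2 || L = 1/(1/R2 + 1/L) = 1.671 + j32.96 Ω.
Step 4 — Series with R1: Z_total = R1 + (R2 || L) = 331.7 + j32.96 Ω = 333.3∠5.7° Ω.

Z = 331.7 + j32.96 Ω = 333.3∠5.7° Ω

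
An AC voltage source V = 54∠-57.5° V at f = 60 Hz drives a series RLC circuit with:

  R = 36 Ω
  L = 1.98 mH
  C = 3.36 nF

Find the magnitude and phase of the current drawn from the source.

Step 1 — Angular frequency: ω = 2π·f = 2π·60 = 377 rad/s.
Step 2 — Component impedances:
  R: Z = R = 36 Ω
  L: Z = jωL = j·377·0.00198 = 0 + j0.7464 Ω
  C: Z = 1/(jωC) = -j/(ω·C) = 0 - j7.895e+05 Ω
Step 3 — Series combination: Z_total = R + L + C = 36 - j7.895e+05 Ω = 7.895e+05∠-90.0° Ω.
Step 4 — Source phasor: V = 54∠-57.5° V = 29.01 - j45.54 V.
Step 5 — Ohm's law: I = V / Z_total = (29.01 - j45.54) / (36 - j7.895e+05) = 5.769e-05 + j3.675e-05 A.
Step 6 — Convert to polar: |I| = 6.84e-05 A, ∠I = 32.5°.

I = 6.84e-05∠32.5° A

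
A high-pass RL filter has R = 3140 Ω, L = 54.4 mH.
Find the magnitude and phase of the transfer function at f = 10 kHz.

Step 1 — Angular frequency: ω = 2π·1e+04 = 6.283e+04 rad/s.
Step 2 — Transfer function: H(jω) = jωL/(R + jωL).
Step 3 — Numerator jωL = j·3418; denominator R + jωL = 3140 + j3418.
Step 4 — H = 0.5423 + j0.4982.
Step 5 — Magnitude: |H| = 0.7364 (-2.7 dB); phase: φ = 42.6°.

|H| = 0.7364 (-2.7 dB), φ = 42.6°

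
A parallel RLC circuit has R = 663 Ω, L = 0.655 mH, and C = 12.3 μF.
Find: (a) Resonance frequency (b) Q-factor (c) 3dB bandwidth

Step 1 — Resonance: ω₀ = 1/√(LC) = 1/√(0.000655·1.23e-05) = 1.114e+04 rad/s.
Step 2 — f₀ = ω₀/(2π) = 1773 Hz.
Step 3 — Parallel Q: Q = R/(ω₀L) = 663/(1.114e+04·0.000655) = 90.85.
Step 4 — Bandwidth: Δω = ω₀/Q = 122.6 rad/s; BW = Δω/(2π) = 19.52 Hz.

(a) f₀ = 1773 Hz  (b) Q = 90.85  (c) BW = 19.52 Hz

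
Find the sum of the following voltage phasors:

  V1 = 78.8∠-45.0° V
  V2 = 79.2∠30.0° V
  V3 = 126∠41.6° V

Step 1 — Convert each phasor to rectangular form:
  V1 = 78.8·(cos(-45.0°) + j·sin(-45.0°)) = 55.72 - j55.72 V
  V2 = 79.2·(cos(30.0°) + j·sin(30.0°)) = 68.59 + j39.6 V
  V3 = 126·(cos(41.6°) + j·sin(41.6°)) = 94.22 + j83.65 V
Step 2 — Sum components: V_total = 218.5 + j67.53 V.
Step 3 — Convert to polar: |V_total| = 228.7 V, ∠V_total = 17.2°.

V_total = 228.7∠17.2° V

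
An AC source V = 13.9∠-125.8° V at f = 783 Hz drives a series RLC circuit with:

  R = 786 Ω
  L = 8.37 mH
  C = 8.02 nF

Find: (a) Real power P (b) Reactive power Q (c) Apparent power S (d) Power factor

Step 1 — Angular frequency: ω = 2π·f = 2π·783 = 4920 rad/s.
Step 2 — Component impedances:
  R: Z = R = 786 Ω
  L: Z = jωL = j·4920·0.00837 = 0 + j41.18 Ω
  C: Z = 1/(jωC) = -j/(ω·C) = 0 - j2.534e+04 Ω
Step 3 — Series combination: Z_total = R + L + C = 786 - j2.53e+04 Ω = 2.532e+04∠-88.2° Ω.
Step 4 — Source phasor: V = 13.9∠-125.8° V = -8.131 - j11.27 V.
Step 5 — Current: I = V / Z = 0.0004351 - j0.0003349 A = 0.0005491∠-37.6° A.
Step 6 — Complex power: S = V·I* = 0.000237 - j0.007628 VA.
Step 7 — Real power: P = Re(S) = 0.000237 W.
Step 8 — Reactive power: Q = Im(S) = -0.007628 VAR.
Step 9 — Apparent power: |S| = 0.007632 VA.
Step 10 — Power factor: PF = P/|S| = 0.03105 (leading).

(a) P = 0.000237 W  (b) Q = -0.007628 VAR  (c) S = 0.007632 VA  (d) PF = 0.03105 (leading)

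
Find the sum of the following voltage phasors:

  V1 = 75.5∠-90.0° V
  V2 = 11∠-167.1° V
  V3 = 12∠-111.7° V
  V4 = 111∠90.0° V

Step 1 — Convert each phasor to rectangular form:
  V1 = 75.5·(cos(-90.0°) + j·sin(-90.0°)) = 0 - j75.5 V
  V2 = 11·(cos(-167.1°) + j·sin(-167.1°)) = -10.72 - j2.456 V
  V3 = 12·(cos(-111.7°) + j·sin(-111.7°)) = -4.437 - j11.15 V
  V4 = 111·(cos(90.0°) + j·sin(90.0°)) = 0 + j111 V
Step 2 — Sum components: V_total = -15.16 + j21.89 V.
Step 3 — Convert to polar: |V_total| = 26.63 V, ∠V_total = 124.7°.

V_total = 26.63∠124.7° V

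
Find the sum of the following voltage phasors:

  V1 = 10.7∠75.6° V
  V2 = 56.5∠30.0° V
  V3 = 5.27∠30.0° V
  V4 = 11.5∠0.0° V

Step 1 — Convert each phasor to rectangular form:
  V1 = 10.7·(cos(75.6°) + j·sin(75.6°)) = 2.661 + j10.36 V
  V2 = 56.5·(cos(30.0°) + j·sin(30.0°)) = 48.93 + j28.25 V
  V3 = 5.27·(cos(30.0°) + j·sin(30.0°)) = 4.564 + j2.635 V
  V4 = 11.5·(cos(0.0°) + j·sin(0.0°)) = 11.5 V
Step 2 — Sum components: V_total = 67.66 + j41.25 V.
Step 3 — Convert to polar: |V_total| = 79.24 V, ∠V_total = 31.4°.

V_total = 79.24∠31.4° V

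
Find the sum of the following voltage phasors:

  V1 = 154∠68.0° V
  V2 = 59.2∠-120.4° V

Step 1 — Convert each phasor to rectangular form:
  V1 = 154·(cos(68.0°) + j·sin(68.0°)) = 57.69 + j142.8 V
  V2 = 59.2·(cos(-120.4°) + j·sin(-120.4°)) = -29.96 - j51.06 V
Step 2 — Sum components: V_total = 27.73 + j91.73 V.
Step 3 — Convert to polar: |V_total| = 95.83 V, ∠V_total = 73.2°.

V_total = 95.83∠73.2° V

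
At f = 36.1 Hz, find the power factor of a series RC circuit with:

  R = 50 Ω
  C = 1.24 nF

Step 1 — Angular frequency: ω = 2π·f = 2π·36.1 = 226.8 rad/s.
Step 2 — Component impedances:
  R: Z = R = 50 Ω
  C: Z = 1/(jωC) = -j/(ω·C) = 0 - j3.555e+06 Ω
Step 3 — Series combination: Z_total = R + C = 50 - j3.555e+06 Ω = 3.555e+06∠-90.0° Ω.
Step 4 — Power factor: PF = cos(φ) = Re(Z)/|Z| = 50/3.555e+06 = 1.406e-05.
Step 5 — Type: Im(Z) = -3.555e+06 ⇒ leading (phase φ = -90.0°).

PF = 1.406e-05 (leading, φ = -90.0°)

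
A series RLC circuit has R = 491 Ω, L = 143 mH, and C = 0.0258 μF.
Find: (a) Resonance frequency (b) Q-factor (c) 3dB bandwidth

Step 1 — Resonance: ω₀ = 1/√(LC) = 1/√(0.143·2.58e-08) = 1.646e+04 rad/s.
Step 2 — f₀ = ω₀/(2π) = 2620 Hz.
Step 3 — Series Q: Q = ω₀L/R = 1.646e+04·0.143/491 = 4.795.
Step 4 — Bandwidth: Δω = ω₀/Q = 3434 rad/s; BW = Δω/(2π) = 546.5 Hz.

(a) f₀ = 2620 Hz  (b) Q = 4.795  (c) BW = 546.5 Hz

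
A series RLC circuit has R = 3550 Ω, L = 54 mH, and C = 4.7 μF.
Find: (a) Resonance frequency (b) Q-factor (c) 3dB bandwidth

Step 1 — Resonance condition Im(Z)=0 gives ω₀ = 1/√(LC).
Step 2 — ω₀ = 1/√(0.054·4.7e-06) = 1985 rad/s.
Step 3 — f₀ = ω₀/(2π) = 315.9 Hz.
Step 4 — Series Q: Q = ω₀L/R = 1985·0.054/3550 = 0.03019.
Step 5 — 3dB bandwidth: Δω = ω₀/Q = 6.574e+04 rad/s; BW = Δω/(2π) = 1.046e+04 Hz.

(a) f₀ = 315.9 Hz  (b) Q = 0.03019  (c) BW = 1.046e+04 Hz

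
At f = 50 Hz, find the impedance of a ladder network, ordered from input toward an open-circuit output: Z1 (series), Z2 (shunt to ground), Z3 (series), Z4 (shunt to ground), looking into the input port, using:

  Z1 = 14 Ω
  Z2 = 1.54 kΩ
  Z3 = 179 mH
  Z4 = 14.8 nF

Step 1 — Angular frequency: ω = 2π·f = 2π·50 = 314.2 rad/s.
Step 2 — Component impedances:
  Z1: Z = R = 14 Ω
  Z2: Z = R = 1540 Ω
  Z3: Z = jωL = j·314.2·0.179 = 0 + j56.23 Ω
  Z4: Z = 1/(jωC) = -j/(ω·C) = 0 - j2.151e+05 Ω
Step 3 — Ladder network (open output): work backward from the far end, alternating series and parallel combinations. Z_in = 1554 - j11.03 Ω = 1554∠-0.4° Ω.

Z = 1554 - j11.03 Ω = 1554∠-0.4° Ω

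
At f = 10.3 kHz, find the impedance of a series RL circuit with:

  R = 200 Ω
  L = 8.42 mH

Step 1 — Angular frequency: ω = 2π·f = 2π·1.03e+04 = 6.472e+04 rad/s.
Step 2 — Component impedances:
  R: Z = R = 200 Ω
  L: Z = jωL = j·6.472e+04·0.00842 = 0 + j544.9 Ω
Step 3 — Series combination: Z_total = R + L = 200 + j544.9 Ω = 580.5∠69.8° Ω.

Z = 200 + j544.9 Ω = 580.5∠69.8° Ω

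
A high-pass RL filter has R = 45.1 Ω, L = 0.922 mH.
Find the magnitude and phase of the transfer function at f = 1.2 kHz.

Step 1 — Angular frequency: ω = 2π·1200 = 7540 rad/s.
Step 2 — Transfer function: H(jω) = jωL/(R + jωL).
Step 3 — Numerator jωL = j·6.952; denominator R + jωL = 45.1 + j6.952.
Step 4 — H = 0.02321 + j0.1506.
Step 5 — Magnitude: |H| = 0.1523 (-16.3 dB); phase: φ = 81.2°.

|H| = 0.1523 (-16.3 dB), φ = 81.2°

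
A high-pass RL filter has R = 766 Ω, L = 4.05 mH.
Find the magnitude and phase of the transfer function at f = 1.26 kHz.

Step 1 — Angular frequency: ω = 2π·1260 = 7917 rad/s.
Step 2 — Transfer function: H(jω) = jωL/(R + jωL).
Step 3 — Numerator jωL = j·32.06; denominator R + jωL = 766 + j32.06.
Step 4 — H = 0.001749 + j0.04178.
Step 5 — Magnitude: |H| = 0.04182 (-27.6 dB); phase: φ = 87.6°.

|H| = 0.04182 (-27.6 dB), φ = 87.6°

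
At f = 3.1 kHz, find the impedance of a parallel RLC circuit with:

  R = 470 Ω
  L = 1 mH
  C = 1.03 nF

Step 1 — Angular frequency: ω = 2π·f = 2π·3100 = 1.948e+04 rad/s.
Step 2 — Component impedances:
  R: Z = R = 470 Ω
  L: Z = jωL = j·1.948e+04·0.001 = 0 + j19.48 Ω
  C: Z = 1/(jωC) = -j/(ω·C) = 0 - j4.984e+04 Ω
Step 3 — Parallel combination: 1/Z_total = 1/R + 1/L + 1/C; Z_total = 0.8065 + j19.45 Ω = 19.47∠87.6° Ω.

Z = 0.8065 + j19.45 Ω = 19.47∠87.6° Ω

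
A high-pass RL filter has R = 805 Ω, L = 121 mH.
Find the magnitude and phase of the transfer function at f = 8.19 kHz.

Step 1 — Angular frequency: ω = 2π·8190 = 5.146e+04 rad/s.
Step 2 — Transfer function: H(jω) = jωL/(R + jωL).
Step 3 — Numerator jωL = j·6227; denominator R + jωL = 805 + j6227.
Step 4 — H = 0.9836 + j0.1272.
Step 5 — Magnitude: |H| = 0.9917 (-0.1 dB); phase: φ = 7.4°.

|H| = 0.9917 (-0.1 dB), φ = 7.4°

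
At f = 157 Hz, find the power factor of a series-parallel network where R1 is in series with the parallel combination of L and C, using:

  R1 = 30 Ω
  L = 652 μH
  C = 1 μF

Step 1 — Angular frequency: ω = 2π·f = 2π·157 = 986.5 rad/s.
Step 2 — Component impedances:
  R1: Z = R = 30 Ω
  L: Z = jωL = j·986.5·0.000652 = 0 + j0.6432 Ω
  C: Z = 1/(jωC) = -j/(ω·C) = 0 - j1014 Ω
Step 3 — Parallel branch: L || C = 1/(1/L + 1/C) = 0 + j0.6436 Ω.
Step 4 — Series with R1: Z_total = R1 + (L || C) = 30 + j0.6436 Ω = 30.01∠1.2° Ω.
Step 5 — Power factor: PF = cos(φ) = Re(Z)/|Z| = 30/30.007 = 0.9998.
Step 6 — Type: Im(Z) = 0.6436 ⇒ lagging (phase φ = 1.2°).

PF = 0.9998 (lagging, φ = 1.2°)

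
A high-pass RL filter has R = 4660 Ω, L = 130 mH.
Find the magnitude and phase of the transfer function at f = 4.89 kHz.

Step 1 — Angular frequency: ω = 2π·4890 = 3.072e+04 rad/s.
Step 2 — Transfer function: H(jω) = jωL/(R + jωL).
Step 3 — Numerator jωL = j·3994; denominator R + jωL = 4660 + j3994.
Step 4 — H = 0.4235 + j0.4941.
Step 5 — Magnitude: |H| = 0.6508 (-3.7 dB); phase: φ = 49.4°.

|H| = 0.6508 (-3.7 dB), φ = 49.4°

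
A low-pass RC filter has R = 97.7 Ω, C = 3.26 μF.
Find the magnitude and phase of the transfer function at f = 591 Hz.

Step 1 — Angular frequency: ω = 2π·591 = 3713 rad/s.
Step 2 — Transfer function: H(jω) = 1/(1 + jωRC).
Step 3 — Denominator: 1 + jωRC = 1 + j·3713·97.7·3.26e-06 = 1 + j1.183.
Step 4 — H = 0.4169 - j0.493.
Step 5 — Magnitude: |H| = 0.6457 (-3.8 dB); phase: φ = -49.8°.

|H| = 0.6457 (-3.8 dB), φ = -49.8°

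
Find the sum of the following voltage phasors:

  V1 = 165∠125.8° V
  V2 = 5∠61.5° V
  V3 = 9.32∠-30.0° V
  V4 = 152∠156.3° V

Step 1 — Convert each phasor to rectangular form:
  V1 = 165·(cos(125.8°) + j·sin(125.8°)) = -96.52 + j133.8 V
  V2 = 5·(cos(61.5°) + j·sin(61.5°)) = 2.386 + j4.394 V
  V3 = 9.32·(cos(-30.0°) + j·sin(-30.0°)) = 8.071 - j4.66 V
  V4 = 152·(cos(156.3°) + j·sin(156.3°)) = -139.2 + j61.1 V
Step 2 — Sum components: V_total = -225.2 + j194.7 V.
Step 3 — Convert to polar: |V_total| = 297.7 V, ∠V_total = 139.2°.

V_total = 297.7∠139.2° V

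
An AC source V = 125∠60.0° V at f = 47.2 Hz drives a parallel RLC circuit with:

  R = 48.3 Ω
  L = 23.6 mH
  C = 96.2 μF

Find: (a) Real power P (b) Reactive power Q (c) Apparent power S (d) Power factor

Step 1 — Angular frequency: ω = 2π·f = 2π·47.2 = 296.6 rad/s.
Step 2 — Component impedances:
  R: Z = R = 48.3 Ω
  L: Z = jωL = j·296.6·0.0236 = 0 + j6.999 Ω
  C: Z = 1/(jωC) = -j/(ω·C) = 0 - j35.05 Ω
Step 3 — Parallel combination: 1/Z_total = 1/R + 1/L + 1/C; Z_total = 1.533 + j8.468 Ω = 8.605∠79.7° Ω.
Step 4 — Source phasor: V = 125∠60.0° V = 62.5 + j108.3 V.
Step 5 — Current: I = V / Z = 13.67 - j4.906 A = 14.53∠-19.7° A.
Step 6 — Complex power: S = V·I* = 323.5 + j1787 VA.
Step 7 — Real power: P = Re(S) = 323.5 W.
Step 8 — Reactive power: Q = Im(S) = 1787 VAR.
Step 9 — Apparent power: |S| = 1816 VA.
Step 10 — Power factor: PF = P/|S| = 0.1782 (lagging).

(a) P = 323.5 W  (b) Q = 1787 VAR  (c) S = 1816 VA  (d) PF = 0.1782 (lagging)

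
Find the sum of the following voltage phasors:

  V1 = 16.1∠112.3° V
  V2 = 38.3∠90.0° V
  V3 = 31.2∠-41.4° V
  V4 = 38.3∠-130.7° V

Step 1 — Convert each phasor to rectangular form:
  V1 = 16.1·(cos(112.3°) + j·sin(112.3°)) = -6.109 + j14.9 V
  V2 = 38.3·(cos(90.0°) + j·sin(90.0°)) = 0 + j38.3 V
  V3 = 31.2·(cos(-41.4°) + j·sin(-41.4°)) = 23.4 - j20.63 V
  V4 = 38.3·(cos(-130.7°) + j·sin(-130.7°)) = -24.98 - j29.04 V
Step 2 — Sum components: V_total = -7.681 + j3.526 V.
Step 3 — Convert to polar: |V_total| = 8.452 V, ∠V_total = 155.3°.

V_total = 8.452∠155.3° V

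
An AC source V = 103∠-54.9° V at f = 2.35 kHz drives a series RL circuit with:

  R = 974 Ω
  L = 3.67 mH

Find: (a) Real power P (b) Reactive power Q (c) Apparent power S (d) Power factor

Step 1 — Angular frequency: ω = 2π·f = 2π·2350 = 1.477e+04 rad/s.
Step 2 — Component impedances:
  R: Z = R = 974 Ω
  L: Z = jωL = j·1.477e+04·0.00367 = 0 + j54.19 Ω
Step 3 — Series combination: Z_total = R + L = 974 + j54.19 Ω = 975.5∠3.2° Ω.
Step 4 — Source phasor: V = 103∠-54.9° V = 59.23 - j84.27 V.
Step 5 — Current: I = V / Z = 0.05582 - j0.08962 A = 0.1056∠-58.1° A.
Step 6 — Complex power: S = V·I* = 10.86 + j0.6041 VA.
Step 7 — Real power: P = Re(S) = 10.86 W.
Step 8 — Reactive power: Q = Im(S) = 0.6041 VAR.
Step 9 — Apparent power: |S| = 10.88 VA.
Step 10 — Power factor: PF = P/|S| = 0.9985 (lagging).

(a) P = 10.86 W  (b) Q = 0.6041 VAR  (c) S = 10.88 VA  (d) PF = 0.9985 (lagging)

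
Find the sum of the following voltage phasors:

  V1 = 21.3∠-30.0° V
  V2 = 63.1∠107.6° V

Step 1 — Convert each phasor to rectangular form:
  V1 = 21.3·(cos(-30.0°) + j·sin(-30.0°)) = 18.45 - j10.65 V
  V2 = 63.1·(cos(107.6°) + j·sin(107.6°)) = -19.08 + j60.15 V
Step 2 — Sum components: V_total = -0.6332 + j49.5 V.
Step 3 — Convert to polar: |V_total| = 49.5 V, ∠V_total = 90.7°.

V_total = 49.5∠90.7° V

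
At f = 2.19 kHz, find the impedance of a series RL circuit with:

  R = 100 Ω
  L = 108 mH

Step 1 — Angular frequency: ω = 2π·f = 2π·2190 = 1.376e+04 rad/s.
Step 2 — Component impedances:
  R: Z = R = 100 Ω
  L: Z = jωL = j·1.376e+04·0.108 = 0 + j1486 Ω
Step 3 — Series combination: Z_total = R + L = 100 + j1486 Ω = 1489∠86.2° Ω.

Z = 100 + j1486 Ω = 1489∠86.2° Ω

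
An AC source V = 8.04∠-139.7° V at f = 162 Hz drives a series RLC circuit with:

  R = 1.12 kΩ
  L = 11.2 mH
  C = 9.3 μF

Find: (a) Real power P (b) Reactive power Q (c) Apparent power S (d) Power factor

Step 1 — Angular frequency: ω = 2π·f = 2π·162 = 1018 rad/s.
Step 2 — Component impedances:
  R: Z = R = 1120 Ω
  L: Z = jωL = j·1018·0.0112 = 0 + j11.4 Ω
  C: Z = 1/(jωC) = -j/(ω·C) = 0 - j105.6 Ω
Step 3 — Series combination: Z_total = R + L + C = 1120 - j94.24 Ω = 1124∠-4.8° Ω.
Step 4 — Source phasor: V = 8.04∠-139.7° V = -6.132 - j5.2 V.
Step 5 — Current: I = V / Z = -0.005048 - j0.005068 A = 0.007153∠-134.9° A.
Step 6 — Complex power: S = V·I* = 0.05731 - j0.004822 VA.
Step 7 — Real power: P = Re(S) = 0.05731 W.
Step 8 — Reactive power: Q = Im(S) = -0.004822 VAR.
Step 9 — Apparent power: |S| = 0.05751 VA.
Step 10 — Power factor: PF = P/|S| = 0.9965 (leading).

(a) P = 0.05731 W  (b) Q = -0.004822 VAR  (c) S = 0.05751 VA  (d) PF = 0.9965 (leading)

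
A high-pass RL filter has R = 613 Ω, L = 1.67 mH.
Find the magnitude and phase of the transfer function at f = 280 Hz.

Step 1 — Angular frequency: ω = 2π·280 = 1759 rad/s.
Step 2 — Transfer function: H(jω) = jωL/(R + jωL).
Step 3 — Numerator jωL = j·2.938; denominator R + jωL = 613 + j2.938.
Step 4 — H = 2.297e-05 + j0.004793.
Step 5 — Magnitude: |H| = 0.004793 (-46.4 dB); phase: φ = 89.7°.

|H| = 0.004793 (-46.4 dB), φ = 89.7°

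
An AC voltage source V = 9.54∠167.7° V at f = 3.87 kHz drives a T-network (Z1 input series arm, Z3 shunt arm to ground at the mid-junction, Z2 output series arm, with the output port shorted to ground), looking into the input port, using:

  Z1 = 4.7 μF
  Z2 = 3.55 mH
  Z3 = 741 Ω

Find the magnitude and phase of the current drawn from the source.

Step 1 — Angular frequency: ω = 2π·f = 2π·3870 = 2.432e+04 rad/s.
Step 2 — Component impedances:
  Z1: Z = 1/(jωC) = -j/(ω·C) = 0 - j8.75 Ω
  Z2: Z = jωL = j·2.432e+04·0.00355 = 0 + j86.32 Ω
  Z3: Z = R = 741 Ω
Step 3 — With the output port shorted to ground, the output series arm Z2 runs from the junction to ground; the shunt arm Z3 also runs from the junction to ground. They appear in parallel: Z3 || Z2 = 9.921 + j85.17 Ω.
Step 4 — Series with input arm Z1: Z_in = Z1 + (Z3 || Z2) = 9.921 + j76.42 Ω = 77.06∠82.6° Ω.
Step 5 — Source phasor: V = 9.54∠167.7° V = -9.321 + j2.032 V.
Step 6 — Ohm's law: I = V / Z_total = (-9.321 + j2.032) / (9.921 + j76.42) = 0.01058 + j0.1234 A.
Step 7 — Convert to polar: |I| = 0.1238 A, ∠I = 85.1°.

I = 0.1238∠85.1° A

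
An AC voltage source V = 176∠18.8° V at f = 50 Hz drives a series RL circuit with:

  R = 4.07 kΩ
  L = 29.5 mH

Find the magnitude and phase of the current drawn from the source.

Step 1 — Angular frequency: ω = 2π·f = 2π·50 = 314.2 rad/s.
Step 2 — Component impedances:
  R: Z = R = 4070 Ω
  L: Z = jωL = j·314.2·0.0295 = 0 + j9.268 Ω
Step 3 — Series combination: Z_total = R + L = 4070 + j9.268 Ω = 4070∠0.1° Ω.
Step 4 — Source phasor: V = 176∠18.8° V = 166.6 + j56.72 V.
Step 5 — Ohm's law: I = V / Z_total = (166.6 + j56.72) / (4070 + j9.268) = 0.04097 + j0.01384 A.
Step 6 — Convert to polar: |I| = 0.04324 A, ∠I = 18.7°.

I = 0.04324∠18.7° A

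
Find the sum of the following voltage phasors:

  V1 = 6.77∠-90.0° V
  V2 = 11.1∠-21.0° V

Step 1 — Convert each phasor to rectangular form:
  V1 = 6.77·(cos(-90.0°) + j·sin(-90.0°)) = 0 - j6.77 V
  V2 = 11.1·(cos(-21.0°) + j·sin(-21.0°)) = 10.36 - j3.978 V
Step 2 — Sum components: V_total = 10.36 - j10.75 V.
Step 3 — Convert to polar: |V_total| = 14.93 V, ∠V_total = -46.0°.

V_total = 14.93∠-46.0° V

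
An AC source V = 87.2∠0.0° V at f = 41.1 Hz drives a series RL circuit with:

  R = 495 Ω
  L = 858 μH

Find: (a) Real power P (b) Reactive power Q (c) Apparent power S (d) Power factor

Step 1 — Angular frequency: ω = 2π·f = 2π·41.1 = 258.2 rad/s.
Step 2 — Component impedances:
  R: Z = R = 495 Ω
  L: Z = jωL = j·258.2·0.000858 = 0 + j0.2216 Ω
Step 3 — Series combination: Z_total = R + L = 495 + j0.2216 Ω = 495∠0.0° Ω.
Step 4 — Source phasor: V = 87.2∠0.0° V = 87.2 V.
Step 5 — Current: I = V / Z = 0.1762 - j7.885e-05 A = 0.1762∠-0.0° A.
Step 6 — Complex power: S = V·I* = 15.36 + j0.006876 VA.
Step 7 — Real power: P = Re(S) = 15.36 W.
Step 8 — Reactive power: Q = Im(S) = 0.006876 VAR.
Step 9 — Apparent power: |S| = 15.36 VA.
Step 10 — Power factor: PF = P/|S| = 1 (lagging).

(a) P = 15.36 W  (b) Q = 0.006876 VAR  (c) S = 15.36 VA  (d) PF = 1 (lagging)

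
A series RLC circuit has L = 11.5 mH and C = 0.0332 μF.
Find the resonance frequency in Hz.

Step 1 — Resonance condition Im(Z)=0 gives ω₀ = 1/√(LC).
Step 2 — ω₀ = 1/√(0.0115·3.32e-08) = 5.118e+04 rad/s.
Step 3 — f₀ = ω₀/(2π) = 8145 Hz.

f₀ = 8145 Hz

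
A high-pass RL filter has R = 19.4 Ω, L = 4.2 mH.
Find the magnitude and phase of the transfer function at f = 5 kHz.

Step 1 — Angular frequency: ω = 2π·5000 = 3.142e+04 rad/s.
Step 2 — Transfer function: H(jω) = jωL/(R + jωL).
Step 3 — Numerator jωL = j·131.9; denominator R + jωL = 19.4 + j131.9.
Step 4 — H = 0.9788 + j0.1439.
Step 5 — Magnitude: |H| = 0.9894 (-0.1 dB); phase: φ = 8.4°.

|H| = 0.9894 (-0.1 dB), φ = 8.4°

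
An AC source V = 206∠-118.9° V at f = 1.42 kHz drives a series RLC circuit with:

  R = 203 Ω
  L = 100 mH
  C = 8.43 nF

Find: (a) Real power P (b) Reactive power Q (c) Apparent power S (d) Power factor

Step 1 — Angular frequency: ω = 2π·f = 2π·1420 = 8922 rad/s.
Step 2 — Component impedances:
  R: Z = R = 203 Ω
  L: Z = jωL = j·8922·0.1 = 0 + j892.2 Ω
  C: Z = 1/(jωC) = -j/(ω·C) = 0 - j1.33e+04 Ω
Step 3 — Series combination: Z_total = R + L + C = 203 - j1.24e+04 Ω = 1.24e+04∠-89.1° Ω.
Step 4 — Source phasor: V = 206∠-118.9° V = -99.56 - j180.3 V.
Step 5 — Current: I = V / Z = 0.0144 - j0.008262 A = 0.01661∠-29.8° A.
Step 6 — Complex power: S = V·I* = 0.05598 - j3.42 VA.
Step 7 — Real power: P = Re(S) = 0.05598 W.
Step 8 — Reactive power: Q = Im(S) = -3.42 VAR.
Step 9 — Apparent power: |S| = 3.421 VA.
Step 10 — Power factor: PF = P/|S| = 0.01636 (leading).

(a) P = 0.05598 W  (b) Q = -3.42 VAR  (c) S = 3.421 VA  (d) PF = 0.01636 (leading)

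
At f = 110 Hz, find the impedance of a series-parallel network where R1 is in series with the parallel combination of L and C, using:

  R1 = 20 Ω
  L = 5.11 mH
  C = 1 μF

Step 1 — Angular frequency: ω = 2π·f = 2π·110 = 691.2 rad/s.
Step 2 — Component impedances:
  R1: Z = R = 20 Ω
  L: Z = jωL = j·691.2·0.00511 = 0 + j3.532 Ω
  C: Z = 1/(jωC) = -j/(ω·C) = 0 - j1447 Ω
Step 3 — Parallel branch: L || C = 1/(1/L + 1/C) = 0 + j3.54 Ω.
Step 4 — Series with R1: Z_total = R1 + (L || C) = 20 + j3.54 Ω = 20.31∠10.0° Ω.

Z = 20 + j3.54 Ω = 20.31∠10.0° Ω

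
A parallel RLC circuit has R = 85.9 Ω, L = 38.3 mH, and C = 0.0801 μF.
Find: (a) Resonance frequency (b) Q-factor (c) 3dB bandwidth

Step 1 — Resonance: ω₀ = 1/√(LC) = 1/√(0.0383·8.01e-08) = 1.805e+04 rad/s.
Step 2 — f₀ = ω₀/(2π) = 2873 Hz.
Step 3 — Parallel Q: Q = R/(ω₀L) = 85.9/(1.805e+04·0.0383) = 0.1242.
Step 4 — Bandwidth: Δω = ω₀/Q = 1.453e+05 rad/s; BW = Δω/(2π) = 2.313e+04 Hz.

(a) f₀ = 2873 Hz  (b) Q = 0.1242  (c) BW = 2.313e+04 Hz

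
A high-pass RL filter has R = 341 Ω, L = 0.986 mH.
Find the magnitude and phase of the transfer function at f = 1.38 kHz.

Step 1 — Angular frequency: ω = 2π·1380 = 8671 rad/s.
Step 2 — Transfer function: H(jω) = jωL/(R + jωL).
Step 3 — Numerator jωL = j·8.549; denominator R + jωL = 341 + j8.549.
Step 4 — H = 0.0006282 + j0.02506.
Step 5 — Magnitude: |H| = 0.02506 (-32.0 dB); phase: φ = 88.6°.

|H| = 0.02506 (-32.0 dB), φ = 88.6°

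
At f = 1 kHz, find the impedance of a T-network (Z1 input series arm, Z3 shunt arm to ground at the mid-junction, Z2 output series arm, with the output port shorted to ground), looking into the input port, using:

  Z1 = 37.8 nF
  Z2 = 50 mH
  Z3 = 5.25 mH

Step 1 — Angular frequency: ω = 2π·f = 2π·1000 = 6283 rad/s.
Step 2 — Component impedances:
  Z1: Z = 1/(jωC) = -j/(ω·C) = 0 - j4210 Ω
  Z2: Z = jωL = j·6283·0.05 = 0 + j314.2 Ω
  Z3: Z = jωL = j·6283·0.00525 = 0 + j32.99 Ω
Step 3 — With the output port shorted to ground, the output series arm Z2 runs from the junction to ground; the shunt arm Z3 also runs from the junction to ground. They appear in parallel: Z3 || Z2 = 0 + j29.85 Ω.
Step 4 — Series with input arm Z1: Z_in = Z1 + (Z3 || Z2) = 0 - j4181 Ω = 4181∠-90.0° Ω.

Z = 0 - j4181 Ω = 4181∠-90.0° Ω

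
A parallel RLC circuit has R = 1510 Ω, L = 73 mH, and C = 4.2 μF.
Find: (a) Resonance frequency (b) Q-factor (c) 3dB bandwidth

Step 1 — Resonance: ω₀ = 1/√(LC) = 1/√(0.073·4.2e-06) = 1806 rad/s.
Step 2 — f₀ = ω₀/(2π) = 287.4 Hz.
Step 3 — Parallel Q: Q = R/(ω₀L) = 1510/(1806·0.073) = 11.45.
Step 4 — Bandwidth: Δω = ω₀/Q = 157.7 rad/s; BW = Δω/(2π) = 25.1 Hz.

(a) f₀ = 287.4 Hz  (b) Q = 11.45  (c) BW = 25.1 Hz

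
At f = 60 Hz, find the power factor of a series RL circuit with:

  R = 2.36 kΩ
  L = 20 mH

Step 1 — Angular frequency: ω = 2π·f = 2π·60 = 377 rad/s.
Step 2 — Component impedances:
  R: Z = R = 2360 Ω
  L: Z = jωL = j·377·0.02 = 0 + j7.54 Ω
Step 3 — Series combination: Z_total = R + L = 2360 + j7.54 Ω = 2360∠0.2° Ω.
Step 4 — Power factor: PF = cos(φ) = Re(Z)/|Z| = 2360/2360 = 1.
Step 5 — Type: Im(Z) = 7.54 ⇒ lagging (phase φ = 0.2°).

PF = 1 (lagging, φ = 0.2°)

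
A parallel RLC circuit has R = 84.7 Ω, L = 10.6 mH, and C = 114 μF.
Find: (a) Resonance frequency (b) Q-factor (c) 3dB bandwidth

Step 1 — Resonance: ω₀ = 1/√(LC) = 1/√(0.0106·0.000114) = 909.7 rad/s.
Step 2 — f₀ = ω₀/(2π) = 144.8 Hz.
Step 3 — Parallel Q: Q = R/(ω₀L) = 84.7/(909.7·0.0106) = 8.784.
Step 4 — Bandwidth: Δω = ω₀/Q = 103.6 rad/s; BW = Δω/(2π) = 16.48 Hz.

(a) f₀ = 144.8 Hz  (b) Q = 8.784  (c) BW = 16.48 Hz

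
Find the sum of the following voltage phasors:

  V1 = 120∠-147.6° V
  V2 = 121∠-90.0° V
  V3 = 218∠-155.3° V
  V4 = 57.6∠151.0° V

Step 1 — Convert each phasor to rectangular form:
  V1 = 120·(cos(-147.6°) + j·sin(-147.6°)) = -101.3 - j64.3 V
  V2 = 121·(cos(-90.0°) + j·sin(-90.0°)) = 0 - j121 V
  V3 = 218·(cos(-155.3°) + j·sin(-155.3°)) = -198.1 - j91.1 V
  V4 = 57.6·(cos(151.0°) + j·sin(151.0°)) = -50.38 + j27.93 V
Step 2 — Sum components: V_total = -349.8 - j248.5 V.
Step 3 — Convert to polar: |V_total| = 429 V, ∠V_total = -144.6°.

V_total = 429∠-144.6° V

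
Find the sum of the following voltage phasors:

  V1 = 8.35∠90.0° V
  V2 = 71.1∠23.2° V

Step 1 — Convert each phasor to rectangular form:
  V1 = 8.35·(cos(90.0°) + j·sin(90.0°)) = 0 + j8.35 V
  V2 = 71.1·(cos(23.2°) + j·sin(23.2°)) = 65.35 + j28.01 V
Step 2 — Sum components: V_total = 65.35 + j36.36 V.
Step 3 — Convert to polar: |V_total| = 74.78 V, ∠V_total = 29.1°.

V_total = 74.78∠29.1° V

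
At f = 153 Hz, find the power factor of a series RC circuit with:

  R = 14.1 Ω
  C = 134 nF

Step 1 — Angular frequency: ω = 2π·f = 2π·153 = 961.3 rad/s.
Step 2 — Component impedances:
  R: Z = R = 14.1 Ω
  C: Z = 1/(jωC) = -j/(ω·C) = 0 - j7763 Ω
Step 3 — Series combination: Z_total = R + C = 14.1 - j7763 Ω = 7763∠-89.9° Ω.
Step 4 — Power factor: PF = cos(φ) = Re(Z)/|Z| = 14.1/7763 = 0.001816.
Step 5 — Type: Im(Z) = -7763 ⇒ leading (phase φ = -89.9°).

PF = 0.001816 (leading, φ = -89.9°)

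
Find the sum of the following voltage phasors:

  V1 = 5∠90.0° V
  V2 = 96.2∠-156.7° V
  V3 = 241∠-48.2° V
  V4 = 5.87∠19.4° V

Step 1 — Convert each phasor to rectangular form:
  V1 = 5·(cos(90.0°) + j·sin(90.0°)) = 0 + j5 V
  V2 = 96.2·(cos(-156.7°) + j·sin(-156.7°)) = -88.35 - j38.05 V
  V3 = 241·(cos(-48.2°) + j·sin(-48.2°)) = 160.6 - j179.7 V
  V4 = 5.87·(cos(19.4°) + j·sin(19.4°)) = 5.537 + j1.95 V
Step 2 — Sum components: V_total = 77.82 - j210.8 V.
Step 3 — Convert to polar: |V_total| = 224.7 V, ∠V_total = -69.7°.

V_total = 224.7∠-69.7° V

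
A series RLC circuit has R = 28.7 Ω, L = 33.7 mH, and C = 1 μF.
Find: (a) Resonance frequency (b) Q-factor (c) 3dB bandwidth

Step 1 — Resonance condition Im(Z)=0 gives ω₀ = 1/√(LC).
Step 2 — ω₀ = 1/√(0.0337·1e-06) = 5447 rad/s.
Step 3 — f₀ = ω₀/(2π) = 867 Hz.
Step 4 — Series Q: Q = ω₀L/R = 5447·0.0337/28.7 = 6.396.
Step 5 — 3dB bandwidth: Δω = ω₀/Q = 851.6 rad/s; BW = Δω/(2π) = 135.5 Hz.

(a) f₀ = 867 Hz  (b) Q = 6.396  (c) BW = 135.5 Hz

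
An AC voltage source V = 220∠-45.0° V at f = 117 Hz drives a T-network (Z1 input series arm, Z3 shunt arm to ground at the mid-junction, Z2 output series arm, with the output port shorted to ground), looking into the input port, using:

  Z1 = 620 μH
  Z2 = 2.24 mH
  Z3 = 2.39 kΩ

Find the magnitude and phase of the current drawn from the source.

Step 1 — Angular frequency: ω = 2π·f = 2π·117 = 735.1 rad/s.
Step 2 — Component impedances:
  Z1: Z = jωL = j·735.1·0.00062 = 0 + j0.4558 Ω
  Z2: Z = jωL = j·735.1·0.00224 = 0 + j1.647 Ω
  Z3: Z = R = 2390 Ω
Step 3 — With the output port shorted to ground, the output series arm Z2 runs from the junction to ground; the shunt arm Z3 also runs from the junction to ground. They appear in parallel: Z3 || Z2 = 0.001135 + j1.647 Ω.
Step 4 — Series with input arm Z1: Z_in = Z1 + (Z3 || Z2) = 0.001135 + j2.102 Ω = 2.102∠90.0° Ω.
Step 5 — Source phasor: V = 220∠-45.0° V = 155.6 - j155.6 V.
Step 6 — Ohm's law: I = V / Z_total = (155.6 - j155.6) / (0.001135 + j2.102) = -73.95 - j74.03 A.
Step 7 — Convert to polar: |I| = 104.6 A, ∠I = -135.0°.

I = 104.6∠-135.0° A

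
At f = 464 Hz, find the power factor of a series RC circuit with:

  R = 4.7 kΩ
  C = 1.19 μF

Step 1 — Angular frequency: ω = 2π·f = 2π·464 = 2915 rad/s.
Step 2 — Component impedances:
  R: Z = R = 4700 Ω
  C: Z = 1/(jωC) = -j/(ω·C) = 0 - j288.2 Ω
Step 3 — Series combination: Z_total = R + C = 4700 - j288.2 Ω = 4709∠-3.5° Ω.
Step 4 — Power factor: PF = cos(φ) = Re(Z)/|Z| = 4700/4709 = 0.9981.
Step 5 — Type: Im(Z) = -288.2 ⇒ leading (phase φ = -3.5°).

PF = 0.9981 (leading, φ = -3.5°)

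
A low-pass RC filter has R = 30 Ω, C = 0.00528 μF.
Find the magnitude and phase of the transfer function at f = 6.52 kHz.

Step 1 — Angular frequency: ω = 2π·6520 = 4.097e+04 rad/s.
Step 2 — Transfer function: H(jω) = 1/(1 + jωRC).
Step 3 — Denominator: 1 + jωRC = 1 + j·4.097e+04·30·5.28e-09 = 1 + j0.006489.
Step 4 — H = 1 - j0.006489.
Step 5 — Magnitude: |H| = 1 (-0.0 dB); phase: φ = -0.4°.

|H| = 1 (-0.0 dB), φ = -0.4°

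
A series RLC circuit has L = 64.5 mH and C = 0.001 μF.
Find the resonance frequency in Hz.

Step 1 — Resonance condition Im(Z)=0 gives ω₀ = 1/√(LC).
Step 2 — ω₀ = 1/√(0.0645·1e-09) = 1.245e+05 rad/s.
Step 3 — f₀ = ω₀/(2π) = 1.982e+04 Hz.

f₀ = 1.982e+04 Hz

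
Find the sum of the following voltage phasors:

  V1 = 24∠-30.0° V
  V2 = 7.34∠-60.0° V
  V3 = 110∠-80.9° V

Step 1 — Convert each phasor to rectangular form:
  V1 = 24·(cos(-30.0°) + j·sin(-30.0°)) = 20.78 - j12 V
  V2 = 7.34·(cos(-60.0°) + j·sin(-60.0°)) = 3.67 - j6.357 V
  V3 = 110·(cos(-80.9°) + j·sin(-80.9°)) = 17.4 - j108.6 V
Step 2 — Sum components: V_total = 41.85 - j127 V.
Step 3 — Convert to polar: |V_total| = 133.7 V, ∠V_total = -71.8°.

V_total = 133.7∠-71.8° V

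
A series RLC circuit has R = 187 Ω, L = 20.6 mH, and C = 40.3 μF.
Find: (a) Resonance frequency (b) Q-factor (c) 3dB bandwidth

Step 1 — Resonance: ω₀ = 1/√(LC) = 1/√(0.0206·4.03e-05) = 1098 rad/s.
Step 2 — f₀ = ω₀/(2π) = 174.7 Hz.
Step 3 — Series Q: Q = ω₀L/R = 1098·0.0206/187 = 0.1209.
Step 4 — Bandwidth: Δω = ω₀/Q = 9078 rad/s; BW = Δω/(2π) = 1445 Hz.

(a) f₀ = 174.7 Hz  (b) Q = 0.1209  (c) BW = 1445 Hz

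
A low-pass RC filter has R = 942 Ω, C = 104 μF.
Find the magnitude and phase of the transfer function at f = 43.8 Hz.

Step 1 — Angular frequency: ω = 2π·43.8 = 275.2 rad/s.
Step 2 — Transfer function: H(jω) = 1/(1 + jωRC).
Step 3 — Denominator: 1 + jωRC = 1 + j·275.2·942·0.000104 = 1 + j26.96.
Step 4 — H = 0.001374 - j0.03704.
Step 5 — Magnitude: |H| = 0.03706 (-28.6 dB); phase: φ = -87.9°.

|H| = 0.03706 (-28.6 dB), φ = -87.9°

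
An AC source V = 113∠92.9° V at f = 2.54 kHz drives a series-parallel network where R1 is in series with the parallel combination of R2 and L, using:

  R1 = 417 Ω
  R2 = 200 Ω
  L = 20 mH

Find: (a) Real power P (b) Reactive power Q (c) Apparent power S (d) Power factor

Step 1 — Angular frequency: ω = 2π·f = 2π·2540 = 1.596e+04 rad/s.
Step 2 — Component impedances:
  R1: Z = R = 417 Ω
  R2: Z = R = 200 Ω
  L: Z = jωL = j·1.596e+04·0.02 = 0 + j319.2 Ω
Step 3 — Parallel branch: R2 || L = 1/(1/R2 + 1/L) = 143.6 + j89.99 Ω.
Step 4 — Series with R1: Z_total = R1 + (R2 || L) = 560.6 + j89.99 Ω = 567.8∠9.1° Ω.
Step 5 — Source phasor: V = 113∠92.9° V = -5.717 + j112.9 V.
Step 6 — Current: I = V / Z = 0.02156 + j0.1978 A = 0.199∠83.8° A.
Step 7 — Complex power: S = V·I* = 22.2 + j3.564 VA.
Step 8 — Real power: P = Re(S) = 22.2 W.
Step 9 — Reactive power: Q = Im(S) = 3.564 VAR.
Step 10 — Apparent power: |S| = 22.49 VA.
Step 11 — Power factor: PF = P/|S| = 0.9874 (lagging).

(a) P = 22.2 W  (b) Q = 3.564 VAR  (c) S = 22.49 VA  (d) PF = 0.9874 (lagging)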